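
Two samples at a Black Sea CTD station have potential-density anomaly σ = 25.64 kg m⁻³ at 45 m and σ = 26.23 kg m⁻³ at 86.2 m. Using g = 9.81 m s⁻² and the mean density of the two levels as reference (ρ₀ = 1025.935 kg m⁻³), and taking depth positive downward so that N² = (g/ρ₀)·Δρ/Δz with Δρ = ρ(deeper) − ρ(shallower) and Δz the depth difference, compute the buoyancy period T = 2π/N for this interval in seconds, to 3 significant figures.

Δρ = 1026.23 − 1025.64 = 0.59 kg m⁻³ over Δz = 86.2 − 45 = 41.2 m.
N² = (9.81/1025.935) × (0.59/41.2) = 1.3693 × 10⁻⁴ s⁻².
N = √(1.3693 × 10⁻⁴) = 0.011702 rad s⁻¹, so T = 2π/N = 536.93 s ≈ 537 s.

537 s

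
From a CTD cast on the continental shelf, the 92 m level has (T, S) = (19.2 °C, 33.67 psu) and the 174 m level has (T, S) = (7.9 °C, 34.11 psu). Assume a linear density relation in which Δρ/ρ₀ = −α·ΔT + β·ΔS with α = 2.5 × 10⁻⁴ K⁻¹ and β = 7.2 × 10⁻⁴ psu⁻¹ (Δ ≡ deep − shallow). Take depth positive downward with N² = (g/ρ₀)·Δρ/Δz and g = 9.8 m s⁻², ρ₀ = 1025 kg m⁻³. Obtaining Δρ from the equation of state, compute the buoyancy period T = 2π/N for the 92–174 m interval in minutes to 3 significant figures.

5.40 min

ΔT = -11.3 K, ΔS = +0.44 psu (deep − shallow).
Δρ/ρ₀ = −αΔT + βΔS = 2.825 × 10⁻³ + 3.168 × 10⁻⁴ = 3.1418 × 10⁻³, so Δρ ≈ 3.220 kg m⁻³.
N² = (g/ρ₀)·Δρ/Δz = g·(Δρ/ρ₀)/Δz = 9.8 × 3.1418 × 10⁻³ / 82 = 3.7548 × 10⁻⁴ s⁻².
N = √(3.7548 × 10⁻⁴) = 0.019377 rad s⁻¹ → T = 2π/N = 324.26 s = 5.4043 min ≈ 5.40 min.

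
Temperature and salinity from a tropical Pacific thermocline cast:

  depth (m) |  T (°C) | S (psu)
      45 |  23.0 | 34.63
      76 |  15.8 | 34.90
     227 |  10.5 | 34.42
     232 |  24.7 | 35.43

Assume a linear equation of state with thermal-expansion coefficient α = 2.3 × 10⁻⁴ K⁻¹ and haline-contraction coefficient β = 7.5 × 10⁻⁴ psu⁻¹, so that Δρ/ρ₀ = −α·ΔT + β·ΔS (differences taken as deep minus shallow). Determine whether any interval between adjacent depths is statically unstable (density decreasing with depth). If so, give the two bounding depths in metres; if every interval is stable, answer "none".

227–232 m

Evaluate Δρ/ρ₀ = −αΔT + βΔS across each adjacent pair:
  45–76 m: −αΔT+βΔS = −(2.3 × 10⁻⁴)(-7.2)+(7.5 × 10⁻⁴)(+0.27) = 1.9 × 10⁻³ → stable
  76–227 m: −αΔT+βΔS = −(2.3 × 10⁻⁴)(-5.3)+(7.5 × 10⁻⁴)(-0.48) = 8.6 × 10⁻⁴ → stable
  227–232 m: −αΔT+βΔS = −(2.3 × 10⁻⁴)(+14.2)+(7.5 × 10⁻⁴)(+1.01) = -2.5 × 10⁻³ → UNSTABLE
The 227–232 m interval has Δρ < 0: lighter water underlies denser water.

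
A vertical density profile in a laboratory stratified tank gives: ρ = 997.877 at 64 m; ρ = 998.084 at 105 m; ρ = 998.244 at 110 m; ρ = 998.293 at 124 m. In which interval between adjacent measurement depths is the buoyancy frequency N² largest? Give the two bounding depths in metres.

105–110 m

Compute the density gradient over each adjacent pair:
  64–105 m: Δρ/Δz = 0.207/41 = 5.0 × 10⁻³ kg m⁻⁴
  105–110 m: Δρ/Δz = 0.160/5 = 0.032 kg m⁻⁴
  110–124 m: Δρ/Δz = 0.049/14 = 3.5 × 10⁻³ kg m⁻⁴
The largest gradient is in the 105–110 m interval — the pycnocline.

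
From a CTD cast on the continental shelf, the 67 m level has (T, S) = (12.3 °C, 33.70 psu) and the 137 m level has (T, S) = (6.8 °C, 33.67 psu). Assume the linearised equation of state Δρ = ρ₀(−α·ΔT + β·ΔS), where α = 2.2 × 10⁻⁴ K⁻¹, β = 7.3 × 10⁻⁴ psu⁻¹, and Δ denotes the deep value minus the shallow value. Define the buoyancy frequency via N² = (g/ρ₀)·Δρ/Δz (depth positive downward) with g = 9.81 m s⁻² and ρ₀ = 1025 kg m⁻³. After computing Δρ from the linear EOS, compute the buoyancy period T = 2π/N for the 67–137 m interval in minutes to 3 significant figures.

8.12 min

ΔT = -5.5 K, ΔS = -0.03 psu (deep − shallow).
Δρ/ρ₀ = −αΔT + βΔS = 1.21 × 10⁻³ − 2.19 × 10⁻⁵ = 1.1881 × 10⁻³, so Δρ ≈ 1.218 kg m⁻³.
N² = (g/ρ₀)·Δρ/Δz = g·(Δρ/ρ₀)/Δz = 9.81 × 1.1881 × 10⁻³ / 70 = 1.6650 × 10⁻⁴ s⁻².
N = √(1.6650 × 10⁻⁴) = 0.012903 rad s⁻¹ → T = 2π/N = 486.96 s = 8.1160 min ≈ 8.12 min.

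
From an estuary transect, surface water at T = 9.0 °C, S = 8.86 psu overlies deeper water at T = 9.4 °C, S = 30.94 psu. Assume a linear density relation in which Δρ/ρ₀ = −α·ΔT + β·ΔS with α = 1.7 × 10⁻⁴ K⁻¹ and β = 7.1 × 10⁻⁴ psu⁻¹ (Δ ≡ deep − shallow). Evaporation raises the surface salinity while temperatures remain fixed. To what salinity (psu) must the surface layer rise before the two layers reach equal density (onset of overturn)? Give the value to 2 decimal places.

Neutral buoyancy requires −α(T_deep − T_surf) + β(S_deep − S_surf′) = 0.
S_surf′ = S_deep − (α/β)·ΔT = 30.94 − (1.7 × 10⁻⁴/7.1 × 10⁻⁴)·(+0.4) = 30.8442 psu.
Increase required: 30.8442 − 8.86 = 21.9842 psu.

30.84 psu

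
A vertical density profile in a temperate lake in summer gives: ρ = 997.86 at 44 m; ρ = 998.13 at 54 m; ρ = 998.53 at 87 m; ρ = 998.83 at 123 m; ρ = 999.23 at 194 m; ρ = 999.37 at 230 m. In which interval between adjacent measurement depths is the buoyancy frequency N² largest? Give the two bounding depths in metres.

44–54 m

Compute the density gradient over each adjacent pair:
  44–54 m: Δρ/Δz = 0.27/10 = 0.027 kg m⁻⁴
  54–87 m: Δρ/Δz = 0.40/33 = 0.012 kg m⁻⁴
  87–123 m: Δρ/Δz = 0.30/36 = 8.3 × 10⁻³ kg m⁻⁴
  123–194 m: Δρ/Δz = 0.40/71 = 5.6 × 10⁻³ kg m⁻⁴
  194–230 m: Δρ/Δz = 0.14/36 = 3.9 × 10⁻³ kg m⁻⁴
The largest gradient is in the 44–54 m interval — the pycnocline.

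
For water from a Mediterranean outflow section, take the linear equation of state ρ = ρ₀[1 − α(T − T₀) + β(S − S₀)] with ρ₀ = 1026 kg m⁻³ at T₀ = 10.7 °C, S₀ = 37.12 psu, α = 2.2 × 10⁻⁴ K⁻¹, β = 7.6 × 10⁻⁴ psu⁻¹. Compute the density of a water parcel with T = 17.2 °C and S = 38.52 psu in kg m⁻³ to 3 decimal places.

T − T₀ = +6.5 K, S − S₀ = +1.40 psu.
Bracket = 1 − α·(+6.5) + β·(+1.40) = 1 + (-3.66 × 10⁻⁴) = 0.9996340.
ρ = 1026 × 0.9996340 = 1025.624 kg m⁻³.

1025.624 kg m⁻³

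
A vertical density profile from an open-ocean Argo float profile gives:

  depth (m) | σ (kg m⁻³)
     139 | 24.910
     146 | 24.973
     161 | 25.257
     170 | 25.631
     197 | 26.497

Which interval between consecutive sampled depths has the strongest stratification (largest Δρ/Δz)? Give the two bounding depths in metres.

Compute the density gradient over each adjacent pair:
  139–146 m: Δρ/Δz = 0.063/7 = 9.0 × 10⁻³ kg m⁻⁴
  146–161 m: Δρ/Δz = 0.284/15 = 0.019 kg m⁻⁴
  161–170 m: Δρ/Δz = 0.374/9 = 0.042 kg m⁻⁴
  170–197 m: Δρ/Δz = 0.866/27 = 0.032 kg m⁻⁴
The largest gradient is in the 161–170 m interval — the pycnocline.

161–170 m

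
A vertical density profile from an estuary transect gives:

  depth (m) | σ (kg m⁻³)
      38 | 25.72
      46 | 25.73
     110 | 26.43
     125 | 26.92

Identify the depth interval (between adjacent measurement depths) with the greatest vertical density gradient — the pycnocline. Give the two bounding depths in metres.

Compute the density gradient over each adjacent pair:
  38–46 m: Δρ/Δz = 0.01/8 = 1.3 × 10⁻³ kg m⁻⁴
  46–110 m: Δρ/Δz = 0.70/64 = 0.011 kg m⁻⁴
  110–125 m: Δρ/Δz = 0.49/15 = 0.033 kg m⁻⁴
The largest gradient is in the 110–125 m interval — the pycnocline.

110–125 m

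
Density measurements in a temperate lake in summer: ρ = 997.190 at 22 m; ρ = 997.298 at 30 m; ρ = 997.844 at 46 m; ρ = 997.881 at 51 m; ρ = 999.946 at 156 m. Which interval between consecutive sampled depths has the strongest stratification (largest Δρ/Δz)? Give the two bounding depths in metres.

30–46 m

Compute the density gradient over each adjacent pair:
  22–30 m: Δρ/Δz = 0.108/8 = 0.013 kg m⁻⁴
  30–46 m: Δρ/Δz = 0.546/16 = 0.034 kg m⁻⁴
  46–51 m: Δρ/Δz = 0.037/5 = 7.4 × 10⁻³ kg m⁻⁴
  51–156 m: Δρ/Δz = 2.065/105 = 0.020 kg m⁻⁴
The largest gradient is in the 30–46 m interval — the pycnocline.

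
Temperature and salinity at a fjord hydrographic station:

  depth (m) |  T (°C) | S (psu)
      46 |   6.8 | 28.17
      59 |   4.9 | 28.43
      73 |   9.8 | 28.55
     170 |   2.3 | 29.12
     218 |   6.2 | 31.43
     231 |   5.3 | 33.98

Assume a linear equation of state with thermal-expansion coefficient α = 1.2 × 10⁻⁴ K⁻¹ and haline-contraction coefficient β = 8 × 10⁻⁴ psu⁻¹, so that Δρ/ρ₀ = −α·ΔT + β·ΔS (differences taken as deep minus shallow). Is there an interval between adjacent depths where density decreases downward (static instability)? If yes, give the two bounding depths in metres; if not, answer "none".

Evaluate Δρ/ρ₀ = −αΔT + βΔS across each adjacent pair:
  46–59 m: −αΔT+βΔS = −(1.2 × 10⁻⁴)(-1.9)+(8 × 10⁻⁴)(+0.26) = 4.4 × 10⁻⁴ → stable
  59–73 m: −αΔT+βΔS = −(1.2 × 10⁻⁴)(+4.9)+(8 × 10⁻⁴)(+0.12) = -4.9 × 10⁻⁴ → UNSTABLE
  73–170 m: −αΔT+βΔS = −(1.2 × 10⁻⁴)(-7.5)+(8 × 10⁻⁴)(+0.57) = 1.4 × 10⁻³ → stable
  170–218 m: −αΔT+βΔS = −(1.2 × 10⁻⁴)(+3.9)+(8 × 10⁻⁴)(+2.31) = 1.4 × 10⁻³ → stable
  218–231 m: −αΔT+βΔS = −(1.2 × 10⁻⁴)(-0.9)+(8 × 10⁻⁴)(+2.55) = 2.1 × 10⁻³ → stable
The 59–73 m interval has Δρ < 0: lighter water underlies denser water.

59–73 m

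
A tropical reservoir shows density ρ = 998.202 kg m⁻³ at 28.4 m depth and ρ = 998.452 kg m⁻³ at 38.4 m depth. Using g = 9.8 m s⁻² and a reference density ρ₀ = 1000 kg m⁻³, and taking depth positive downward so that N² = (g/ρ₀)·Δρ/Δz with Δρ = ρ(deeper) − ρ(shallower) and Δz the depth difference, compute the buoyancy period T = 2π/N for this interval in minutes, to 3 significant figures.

6.69 min

Δρ = 998.452 − 998.202 = 0.250 kg m⁻³ over Δz = 38.4 − 28.4 = 10 m.
N² = (9.8/1000) × (0.250/10) = 2.4500 × 10⁻⁴ s⁻².
N = √(2.4500 × 10⁻⁴) = 0.015652 rad s⁻¹, so T = 2π/N = 401.43 s = 6.6905 min ≈ 6.69 min.
Since Δρ > 0 the layer is stably stratified.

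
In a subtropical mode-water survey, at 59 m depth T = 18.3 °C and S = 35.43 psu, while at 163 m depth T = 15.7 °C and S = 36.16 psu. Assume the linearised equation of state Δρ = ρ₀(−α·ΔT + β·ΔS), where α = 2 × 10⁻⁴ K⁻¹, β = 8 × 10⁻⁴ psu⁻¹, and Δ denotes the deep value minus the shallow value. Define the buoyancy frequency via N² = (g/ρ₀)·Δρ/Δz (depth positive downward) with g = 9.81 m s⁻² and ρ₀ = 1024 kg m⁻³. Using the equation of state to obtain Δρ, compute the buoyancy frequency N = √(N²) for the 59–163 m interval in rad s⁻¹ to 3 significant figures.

0.0102 rad s⁻¹

ΔT = -2.6 K, ΔS = +0.73 psu (deep − shallow).
Δρ/ρ₀ = −αΔT + βΔS = 5.20 × 10⁻⁴ + 5.84 × 10⁻⁴ = 1.104 × 10⁻³, so Δρ ≈ 1.130 kg m⁻³.
N² = (g/ρ₀)·Δρ/Δz = g·(Δρ/ρ₀)/Δz = 9.81 × 1.104 × 10⁻³ / 104 = 1.0414 × 10⁻⁴ s⁻².
N = √(1.0414 × 10⁻⁴) = 0.010205 rad s⁻¹ ≈ 0.0102 rad s⁻¹.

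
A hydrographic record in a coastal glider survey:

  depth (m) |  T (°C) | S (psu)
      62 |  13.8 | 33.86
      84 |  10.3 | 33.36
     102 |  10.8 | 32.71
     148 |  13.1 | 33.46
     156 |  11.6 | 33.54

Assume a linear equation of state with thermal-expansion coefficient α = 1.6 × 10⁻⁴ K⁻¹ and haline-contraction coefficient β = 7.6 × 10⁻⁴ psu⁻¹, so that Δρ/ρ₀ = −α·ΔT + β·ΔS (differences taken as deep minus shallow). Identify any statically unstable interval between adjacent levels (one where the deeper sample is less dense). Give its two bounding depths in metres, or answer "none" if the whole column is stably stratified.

Evaluate Δρ/ρ₀ = −αΔT + βΔS across each adjacent pair:
  62–84 m: −αΔT+βΔS = −(1.6 × 10⁻⁴)(-3.5)+(7.6 × 10⁻⁴)(-0.50) = 1.8 × 10⁻⁴ → stable
  84–102 m: −αΔT+βΔS = −(1.6 × 10⁻⁴)(+0.5)+(7.6 × 10⁻⁴)(-0.65) = -5.7 × 10⁻⁴ → UNSTABLE
  102–148 m: −αΔT+βΔS = −(1.6 × 10⁻⁴)(+2.3)+(7.6 × 10⁻⁴)(+0.75) = 2.0 × 10⁻⁴ → stable
  148–156 m: −αΔT+βΔS = −(1.6 × 10⁻⁴)(-1.5)+(7.6 × 10⁻⁴)(+0.08) = 3.0 × 10⁻⁴ → stable
The 84–102 m interval has Δρ < 0: lighter water underlies denser water.

84–102 m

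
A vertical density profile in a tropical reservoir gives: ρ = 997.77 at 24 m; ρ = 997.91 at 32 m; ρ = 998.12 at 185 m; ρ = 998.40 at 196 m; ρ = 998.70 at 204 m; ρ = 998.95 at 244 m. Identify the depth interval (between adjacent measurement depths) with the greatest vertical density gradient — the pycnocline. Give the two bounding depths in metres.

Compute the density gradient over each adjacent pair:
  24–32 m: Δρ/Δz = 0.14/8 = 0.018 kg m⁻⁴
  32–185 m: Δρ/Δz = 0.21/153 = 1.4 × 10⁻³ kg m⁻⁴
  185–196 m: Δρ/Δz = 0.28/11 = 0.025 kg m⁻⁴
  196–204 m: Δρ/Δz = 0.30/8 = 0.037 kg m⁻⁴
  204–244 m: Δρ/Δz = 0.25/40 = 6.3 × 10⁻³ kg m⁻⁴
The largest gradient is in the 196–204 m interval — the pycnocline.

196–204 m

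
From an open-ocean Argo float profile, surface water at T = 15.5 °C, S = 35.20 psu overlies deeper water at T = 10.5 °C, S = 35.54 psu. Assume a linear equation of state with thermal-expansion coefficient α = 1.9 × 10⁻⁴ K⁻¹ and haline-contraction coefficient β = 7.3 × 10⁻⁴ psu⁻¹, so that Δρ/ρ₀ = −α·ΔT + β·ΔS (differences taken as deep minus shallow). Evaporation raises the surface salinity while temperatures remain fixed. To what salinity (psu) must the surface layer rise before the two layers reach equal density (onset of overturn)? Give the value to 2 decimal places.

36.84 psu

Neutral buoyancy requires −α(T_deep − T_surf) + β(S_deep − S_surf′) = 0.
S_surf′ = S_deep − (α/β)·ΔT = 35.54 − (1.9 × 10⁻⁴/7.3 × 10⁻⁴)·(-5.0) = 36.8414 psu.
Increase required: 36.8414 − 35.20 = 1.6414 psu.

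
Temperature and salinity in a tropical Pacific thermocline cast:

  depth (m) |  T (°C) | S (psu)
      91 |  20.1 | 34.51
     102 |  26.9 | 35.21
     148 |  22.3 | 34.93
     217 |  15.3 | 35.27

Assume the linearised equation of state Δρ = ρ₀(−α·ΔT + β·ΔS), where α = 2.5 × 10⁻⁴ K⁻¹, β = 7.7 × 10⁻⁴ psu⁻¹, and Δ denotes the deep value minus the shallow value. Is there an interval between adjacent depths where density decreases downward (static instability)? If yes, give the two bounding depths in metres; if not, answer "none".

Evaluate Δρ/ρ₀ = −αΔT + βΔS across each adjacent pair:
  91–102 m: −αΔT+βΔS = −(2.5 × 10⁻⁴)(+6.8)+(7.7 × 10⁻⁴)(+0.70) = -1.2 × 10⁻³ → UNSTABLE
  102–148 m: −αΔT+βΔS = −(2.5 × 10⁻⁴)(-4.6)+(7.7 × 10⁻⁴)(-0.28) = 9.3 × 10⁻⁴ → stable
  148–217 m: −αΔT+βΔS = −(2.5 × 10⁻⁴)(-7.0)+(7.7 × 10⁻⁴)(+0.34) = 2.0 × 10⁻³ → stable
The 91–102 m interval has Δρ < 0: lighter water underlies denser water.

91–102 m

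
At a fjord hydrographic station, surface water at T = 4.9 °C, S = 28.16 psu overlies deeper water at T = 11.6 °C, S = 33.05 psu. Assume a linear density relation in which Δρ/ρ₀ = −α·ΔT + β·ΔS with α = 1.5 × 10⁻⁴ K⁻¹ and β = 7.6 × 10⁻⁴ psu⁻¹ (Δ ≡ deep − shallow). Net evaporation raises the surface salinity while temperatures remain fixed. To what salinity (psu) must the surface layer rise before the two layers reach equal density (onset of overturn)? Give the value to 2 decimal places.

31.73 psu

Neutral buoyancy requires −α(T_deep − T_surf) + β(S_deep − S_surf′) = 0.
S_surf′ = S_deep − (α/β)·ΔT = 33.05 − (1.5 × 10⁻⁴/7.6 × 10⁻⁴)·(+6.7) = 31.7276 psu.
Increase required: 31.7276 − 28.16 = 3.5676 psu.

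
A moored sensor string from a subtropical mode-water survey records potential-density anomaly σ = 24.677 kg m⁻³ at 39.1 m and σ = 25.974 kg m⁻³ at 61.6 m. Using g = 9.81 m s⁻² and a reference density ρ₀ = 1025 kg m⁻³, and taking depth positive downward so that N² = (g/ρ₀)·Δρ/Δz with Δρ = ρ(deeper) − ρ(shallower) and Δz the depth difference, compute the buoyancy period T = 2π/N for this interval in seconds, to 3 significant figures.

Δρ = 1025.974 − 1024.677 = 1.297 kg m⁻³ over Δz = 61.6 − 39.1 = 22.5 m.
N² = (9.81/1025) × (1.297/22.5) = 5.5170 × 10⁻⁴ s⁻².
N = √(5.5170 × 10⁻⁴) = 0.023488 rad s⁻¹, so T = 2π/N = 267.51 s ≈ 268 s.

268 s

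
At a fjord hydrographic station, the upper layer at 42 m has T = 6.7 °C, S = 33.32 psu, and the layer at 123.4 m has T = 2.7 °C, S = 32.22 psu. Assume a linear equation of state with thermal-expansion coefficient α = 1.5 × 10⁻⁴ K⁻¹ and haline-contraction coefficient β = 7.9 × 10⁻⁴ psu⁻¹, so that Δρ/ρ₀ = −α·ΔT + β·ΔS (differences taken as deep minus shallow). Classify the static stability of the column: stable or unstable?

unstable

ΔT = 2.7 − 6.7 = -4.0 K and ΔS = 32.22 − 33.32 = -1.10 psu (deep − shallow).
−αΔT = 6.00 × 10⁻⁴; βΔS = -8.69 × 10⁻⁴; sum Δρ/ρ₀ = -2.69 × 10⁻⁴.
Δρ/ρ₀ < 0, so Δρ < 0: deeper water is lighter → statically unstable; the column would overturn.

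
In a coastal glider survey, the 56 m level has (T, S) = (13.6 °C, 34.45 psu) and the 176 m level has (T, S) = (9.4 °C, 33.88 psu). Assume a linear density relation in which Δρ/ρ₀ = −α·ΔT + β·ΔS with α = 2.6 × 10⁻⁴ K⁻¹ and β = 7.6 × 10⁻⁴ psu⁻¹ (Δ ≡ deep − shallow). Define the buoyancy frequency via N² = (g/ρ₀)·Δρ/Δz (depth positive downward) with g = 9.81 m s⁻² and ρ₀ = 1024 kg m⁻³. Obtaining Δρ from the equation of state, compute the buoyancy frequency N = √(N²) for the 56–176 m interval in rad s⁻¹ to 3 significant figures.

7.34 × 10⁻³ rad s⁻¹

ΔT = -4.2 K, ΔS = -0.57 psu (deep − shallow).
Δρ/ρ₀ = −αΔT + βΔS = 1.092 × 10⁻³ − 4.332 × 10⁻⁴ = 6.588 × 10⁻⁴, so Δρ ≈ 0.6746 kg m⁻³.
N² = (g/ρ₀)·Δρ/Δz = g·(Δρ/ρ₀)/Δz = 9.81 × 6.588 × 10⁻⁴ / 120 = 5.3857 × 10⁻⁵ s⁻².
N = √(5.3857 × 10⁻⁵) = 7.3387 × 10⁻³ rad s⁻¹ ≈ 7.34 × 10⁻³ rad s⁻¹.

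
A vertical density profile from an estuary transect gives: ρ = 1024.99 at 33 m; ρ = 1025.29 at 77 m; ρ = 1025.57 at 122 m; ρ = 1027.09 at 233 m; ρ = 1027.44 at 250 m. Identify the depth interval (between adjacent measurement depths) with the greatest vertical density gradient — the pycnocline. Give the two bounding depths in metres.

233–250 m

Compute the density gradient over each adjacent pair:
  33–77 m: Δρ/Δz = 0.30/44 = 6.8 × 10⁻³ kg m⁻⁴
  77–122 m: Δρ/Δz = 0.28/45 = 6.2 × 10⁻³ kg m⁻⁴
  122–233 m: Δρ/Δz = 1.52/111 = 0.014 kg m⁻⁴
  233–250 m: Δρ/Δz = 0.35/17 = 0.021 kg m⁻⁴
The largest gradient is in the 233–250 m interval — the pycnocline.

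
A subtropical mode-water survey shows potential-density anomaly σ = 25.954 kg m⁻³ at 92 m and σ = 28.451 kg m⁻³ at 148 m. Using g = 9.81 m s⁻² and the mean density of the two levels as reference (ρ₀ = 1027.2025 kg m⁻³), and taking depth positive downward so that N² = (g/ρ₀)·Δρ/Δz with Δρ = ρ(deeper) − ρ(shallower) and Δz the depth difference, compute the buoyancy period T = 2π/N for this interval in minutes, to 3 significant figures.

5.07 min

Δρ = 1028.451 − 1025.954 = 2.497 kg m⁻³ over Δz = 148 − 92 = 56 m.
N² = (9.81/1027.2025) × (2.497/56) = 4.2584 × 10⁻⁴ s⁻².
N = √(4.2584 × 10⁻⁴) = 0.020636 rad s⁻¹, so T = 2π/N = 304.48 s = 5.0747 min ≈ 5.07 min.
N² > 0, so the interval is statically stable.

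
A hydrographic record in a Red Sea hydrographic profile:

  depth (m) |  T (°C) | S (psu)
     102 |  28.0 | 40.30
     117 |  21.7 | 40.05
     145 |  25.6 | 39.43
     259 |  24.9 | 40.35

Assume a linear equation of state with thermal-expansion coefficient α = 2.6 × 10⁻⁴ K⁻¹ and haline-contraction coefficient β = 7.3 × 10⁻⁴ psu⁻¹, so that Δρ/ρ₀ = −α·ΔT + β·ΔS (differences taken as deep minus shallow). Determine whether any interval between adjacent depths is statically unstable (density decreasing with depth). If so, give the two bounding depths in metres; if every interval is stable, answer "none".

117–145 m

Evaluate Δρ/ρ₀ = −αΔT + βΔS across each adjacent pair:
  102–117 m: −αΔT+βΔS = −(2.6 × 10⁻⁴)(-6.3)+(7.3 × 10⁻⁴)(-0.25) = 1.5 × 10⁻³ → stable
  117–145 m: −αΔT+βΔS = −(2.6 × 10⁻⁴)(+3.9)+(7.3 × 10⁻⁴)(-0.62) = -1.5 × 10⁻³ → UNSTABLE
  145–259 m: −αΔT+βΔS = −(2.6 × 10⁻⁴)(-0.7)+(7.3 × 10⁻⁴)(+0.92) = 8.5 × 10⁻⁴ → stable
The 117–145 m interval has Δρ < 0: lighter water underlies denser water.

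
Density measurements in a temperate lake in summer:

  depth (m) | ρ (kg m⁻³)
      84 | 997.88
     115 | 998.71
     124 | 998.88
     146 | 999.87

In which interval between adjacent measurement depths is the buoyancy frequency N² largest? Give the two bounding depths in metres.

Compute the density gradient over each adjacent pair:
  84–115 m: Δρ/Δz = 0.83/31 = 0.027 kg m⁻⁴
  115–124 m: Δρ/Δz = 0.17/9 = 0.019 kg m⁻⁴
  124–146 m: Δρ/Δz = 0.99/22 = 0.045 kg m⁻⁴
The largest gradient is in the 124–146 m interval — the pycnocline.

124–146 m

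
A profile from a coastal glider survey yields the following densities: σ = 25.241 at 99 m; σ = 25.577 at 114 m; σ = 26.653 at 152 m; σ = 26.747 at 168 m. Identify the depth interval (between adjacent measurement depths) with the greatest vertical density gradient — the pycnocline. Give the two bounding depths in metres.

Compute the density gradient over each adjacent pair:
  99–114 m: Δρ/Δz = 0.336/15 = 0.022 kg m⁻⁴
  114–152 m: Δρ/Δz = 1.076/38 = 0.028 kg m⁻⁴
  152–168 m: Δρ/Δz = 0.094/16 = 5.9 × 10⁻³ kg m⁻⁴
The largest gradient is in the 114–152 m interval — the pycnocline.

114–152 m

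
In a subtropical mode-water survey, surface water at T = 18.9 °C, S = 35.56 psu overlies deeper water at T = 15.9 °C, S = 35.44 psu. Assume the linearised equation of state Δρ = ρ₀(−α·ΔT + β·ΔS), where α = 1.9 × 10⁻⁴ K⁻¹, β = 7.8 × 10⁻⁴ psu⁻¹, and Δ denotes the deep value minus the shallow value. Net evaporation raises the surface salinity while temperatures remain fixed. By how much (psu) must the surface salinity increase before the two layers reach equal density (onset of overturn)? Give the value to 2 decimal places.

Neutral buoyancy requires −α(T_deep − T_surf) + β(S_deep − S_surf′) = 0.
S_surf′ = S_deep − (α/β)·ΔT = 35.44 − (1.9 × 10⁻⁴/7.8 × 10⁻⁴)·(-3.0) = 36.1708 psu.
Increase required: 36.1708 − 35.56 = 0.6108 psu.

0.61 psu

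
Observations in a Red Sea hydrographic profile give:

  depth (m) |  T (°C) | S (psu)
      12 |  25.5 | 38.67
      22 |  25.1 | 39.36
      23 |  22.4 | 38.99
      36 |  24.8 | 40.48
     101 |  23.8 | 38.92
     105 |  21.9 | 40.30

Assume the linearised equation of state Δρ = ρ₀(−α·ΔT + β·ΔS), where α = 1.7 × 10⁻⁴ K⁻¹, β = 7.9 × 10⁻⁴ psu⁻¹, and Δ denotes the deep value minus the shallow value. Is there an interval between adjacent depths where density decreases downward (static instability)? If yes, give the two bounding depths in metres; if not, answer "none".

36–101 m

Evaluate Δρ/ρ₀ = −αΔT + βΔS across each adjacent pair:
  12–22 m: −αΔT+βΔS = −(1.7 × 10⁻⁴)(-0.4)+(7.9 × 10⁻⁴)(+0.69) = 6.1 × 10⁻⁴ → stable
  22–23 m: −αΔT+βΔS = −(1.7 × 10⁻⁴)(-2.7)+(7.9 × 10⁻⁴)(-0.37) = 1.7 × 10⁻⁴ → stable
  23–36 m: −αΔT+βΔS = −(1.7 × 10⁻⁴)(+2.4)+(7.9 × 10⁻⁴)(+1.49) = 7.7 × 10⁻⁴ → stable
  36–101 m: −αΔT+βΔS = −(1.7 × 10⁻⁴)(-1.0)+(7.9 × 10⁻⁴)(-1.56) = -1.1 × 10⁻³ → UNSTABLE
  101–105 m: −αΔT+βΔS = −(1.7 × 10⁻⁴)(-1.9)+(7.9 × 10⁻⁴)(+1.38) = 1.4 × 10⁻³ → stable
The 36–101 m interval has Δρ < 0: lighter water underlies denser water.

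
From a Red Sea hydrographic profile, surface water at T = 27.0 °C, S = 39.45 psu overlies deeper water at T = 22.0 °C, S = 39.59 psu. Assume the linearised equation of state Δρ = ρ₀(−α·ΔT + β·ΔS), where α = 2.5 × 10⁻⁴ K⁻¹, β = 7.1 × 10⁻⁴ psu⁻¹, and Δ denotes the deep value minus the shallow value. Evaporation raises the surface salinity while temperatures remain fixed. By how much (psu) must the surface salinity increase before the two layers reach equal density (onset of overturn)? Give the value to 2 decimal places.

Neutral buoyancy requires −α(T_deep − T_surf) + β(S_deep − S_surf′) = 0.
S_surf′ = S_deep − (α/β)·ΔT = 39.59 − (2.5 × 10⁻⁴/7.1 × 10⁻⁴)·(-5.0) = 41.3506 psu.
Increase required: 41.3506 − 39.45 = 1.9006 psu.

1.90 psu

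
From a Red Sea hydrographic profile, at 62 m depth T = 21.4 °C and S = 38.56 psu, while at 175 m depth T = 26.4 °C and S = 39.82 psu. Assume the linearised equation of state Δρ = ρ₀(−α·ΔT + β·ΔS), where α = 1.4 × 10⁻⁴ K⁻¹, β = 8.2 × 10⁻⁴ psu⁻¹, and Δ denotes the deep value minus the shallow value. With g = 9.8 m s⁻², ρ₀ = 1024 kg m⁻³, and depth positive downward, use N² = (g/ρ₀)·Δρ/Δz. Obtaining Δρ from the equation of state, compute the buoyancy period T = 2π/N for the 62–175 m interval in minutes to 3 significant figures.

19.5 min

ΔT = +5.0 K, ΔS = +1.26 psu (deep − shallow).
Δρ/ρ₀ = −αΔT + βΔS = -7.00 × 10⁻⁴ + 1.0332 × 10⁻³ = 3.332 × 10⁻⁴, so Δρ ≈ 0.3412 kg m⁻³.
N² = (g/ρ₀)·Δρ/Δz = g·(Δρ/ρ₀)/Δz = 9.8 × 3.332 × 10⁻⁴ / 113 = 2.8897 × 10⁻⁵ s⁻².
N = √(2.8897 × 10⁻⁵) = 5.3756 × 10⁻³ rad s⁻¹ → T = 2π/N = 1.1688 × 10³ s = 19.480 min ≈ 19.5 min.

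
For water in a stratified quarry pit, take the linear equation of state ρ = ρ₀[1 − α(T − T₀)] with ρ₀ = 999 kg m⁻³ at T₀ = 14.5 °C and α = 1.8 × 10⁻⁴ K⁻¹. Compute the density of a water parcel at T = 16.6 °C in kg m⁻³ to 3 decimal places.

T − T₀ = +2.1 K.
Bracket = 1 − α·(+2.1) = 1 + (-3.78 × 10⁻⁴) = 0.9996220.
ρ = 999 × 0.9996220 = 998.622 kg m⁻³.

998.622 kg m⁻³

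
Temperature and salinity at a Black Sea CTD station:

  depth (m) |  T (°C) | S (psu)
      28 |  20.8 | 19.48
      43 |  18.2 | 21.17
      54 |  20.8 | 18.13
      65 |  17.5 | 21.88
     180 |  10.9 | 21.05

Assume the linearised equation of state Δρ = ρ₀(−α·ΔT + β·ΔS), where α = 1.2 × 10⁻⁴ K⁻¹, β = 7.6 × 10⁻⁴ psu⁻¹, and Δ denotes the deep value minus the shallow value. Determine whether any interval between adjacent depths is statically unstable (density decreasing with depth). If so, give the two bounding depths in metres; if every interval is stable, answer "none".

43–54 m

Evaluate Δρ/ρ₀ = −αΔT + βΔS across each adjacent pair:
  28–43 m: −αΔT+βΔS = −(1.2 × 10⁻⁴)(-2.6)+(7.6 × 10⁻⁴)(+1.69) = 1.6 × 10⁻³ → stable
  43–54 m: −αΔT+βΔS = −(1.2 × 10⁻⁴)(+2.6)+(7.6 × 10⁻⁴)(-3.04) = -2.6 × 10⁻³ → UNSTABLE
  54–65 m: −αΔT+βΔS = −(1.2 × 10⁻⁴)(-3.3)+(7.6 × 10⁻⁴)(+3.75) = 3.2 × 10⁻³ → stable
  65–180 m: −αΔT+βΔS = −(1.2 × 10⁻⁴)(-6.6)+(7.6 × 10⁻⁴)(-0.83) = 1.6 × 10⁻⁴ → stable
The 43–54 m interval has Δρ < 0: lighter water underlies denser water.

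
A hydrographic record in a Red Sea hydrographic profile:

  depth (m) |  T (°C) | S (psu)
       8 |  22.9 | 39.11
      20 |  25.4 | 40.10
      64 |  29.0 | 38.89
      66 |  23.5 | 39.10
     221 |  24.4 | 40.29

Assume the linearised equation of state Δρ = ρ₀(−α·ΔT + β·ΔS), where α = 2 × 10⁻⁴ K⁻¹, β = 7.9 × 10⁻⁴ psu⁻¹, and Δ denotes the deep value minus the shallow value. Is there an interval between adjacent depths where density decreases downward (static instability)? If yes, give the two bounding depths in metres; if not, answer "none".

Evaluate Δρ/ρ₀ = −αΔT + βΔS across each adjacent pair:
  8–20 m: −αΔT+βΔS = −(2 × 10⁻⁴)(+2.5)+(7.9 × 10⁻⁴)(+0.99) = 2.8 × 10⁻⁴ → stable
  20–64 m: −αΔT+βΔS = −(2 × 10⁻⁴)(+3.6)+(7.9 × 10⁻⁴)(-1.21) = -1.7 × 10⁻³ → UNSTABLE
  64–66 m: −αΔT+βΔS = −(2 × 10⁻⁴)(-5.5)+(7.9 × 10⁻⁴)(+0.21) = 1.3 × 10⁻³ → stable
  66–221 m: −αΔT+βΔS = −(2 × 10⁻⁴)(+0.9)+(7.9 × 10⁻⁴)(+1.19) = 7.6 × 10⁻⁴ → stable
The 20–64 m interval has Δρ < 0: lighter water underlies denser water.

20–64 m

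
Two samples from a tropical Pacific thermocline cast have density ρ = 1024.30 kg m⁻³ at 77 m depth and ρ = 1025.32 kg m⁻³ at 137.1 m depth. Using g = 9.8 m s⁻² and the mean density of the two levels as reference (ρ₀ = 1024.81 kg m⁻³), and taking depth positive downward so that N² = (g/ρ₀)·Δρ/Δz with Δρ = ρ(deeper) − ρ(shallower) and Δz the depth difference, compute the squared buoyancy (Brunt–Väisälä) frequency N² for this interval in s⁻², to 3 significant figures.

1.62 × 10⁻⁴ s⁻²

Δρ = 1025.32 − 1024.30 = 1.02 kg m⁻³ over Δz = 137.1 − 77 = 60.1 m.
N² = (9.8/1024.81) × (1.02/60.1) = 1.6230 × 10⁻⁴ s⁻² ≈ 1.62 × 10⁻⁴ s⁻².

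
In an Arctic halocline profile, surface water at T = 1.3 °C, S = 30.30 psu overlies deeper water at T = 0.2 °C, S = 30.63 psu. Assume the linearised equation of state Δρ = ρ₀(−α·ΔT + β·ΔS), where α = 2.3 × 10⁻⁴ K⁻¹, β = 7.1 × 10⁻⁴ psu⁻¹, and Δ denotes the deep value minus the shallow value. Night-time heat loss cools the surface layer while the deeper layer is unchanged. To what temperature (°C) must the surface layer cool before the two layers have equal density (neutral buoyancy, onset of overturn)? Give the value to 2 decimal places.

Neutral buoyancy requires Δρ = 0, i.e. −α(T_deep − T_surf′) + β(S_deep − S_surf) = 0.
T_surf′ = T_deep − (β/α)·ΔS = 0.2 − (7.1 × 10⁻⁴/2.3 × 10⁻⁴)·(+0.33) = -0.8187 °C.
Cooling required: 1.3 − (-0.8187) = 2.1187 °C.

-0.82 °C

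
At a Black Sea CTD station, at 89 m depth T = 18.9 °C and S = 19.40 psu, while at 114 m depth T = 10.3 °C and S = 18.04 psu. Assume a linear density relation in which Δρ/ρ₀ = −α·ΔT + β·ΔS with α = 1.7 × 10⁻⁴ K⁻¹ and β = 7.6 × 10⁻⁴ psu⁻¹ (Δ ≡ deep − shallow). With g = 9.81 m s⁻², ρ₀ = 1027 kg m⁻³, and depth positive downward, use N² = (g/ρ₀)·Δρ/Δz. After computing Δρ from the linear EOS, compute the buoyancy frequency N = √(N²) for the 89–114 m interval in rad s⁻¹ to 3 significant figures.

0.0130 rad s⁻¹

ΔT = -8.6 K, ΔS = -1.36 psu (deep − shallow).
Δρ/ρ₀ = −αΔT + βΔS = 1.462 × 10⁻³ − 1.0336 × 10⁻³ = 4.284 × 10⁻⁴, so Δρ ≈ 0.4400 kg m⁻³.
N² = (g/ρ₀)·Δρ/Δz = g·(Δρ/ρ₀)/Δz = 9.81 × 4.284 × 10⁻⁴ / 25 = 1.6810 × 10⁻⁴ s⁻².
N = √(1.6810 × 10⁻⁴) = 0.012965 rad s⁻¹ ≈ 0.0130 rad s⁻¹.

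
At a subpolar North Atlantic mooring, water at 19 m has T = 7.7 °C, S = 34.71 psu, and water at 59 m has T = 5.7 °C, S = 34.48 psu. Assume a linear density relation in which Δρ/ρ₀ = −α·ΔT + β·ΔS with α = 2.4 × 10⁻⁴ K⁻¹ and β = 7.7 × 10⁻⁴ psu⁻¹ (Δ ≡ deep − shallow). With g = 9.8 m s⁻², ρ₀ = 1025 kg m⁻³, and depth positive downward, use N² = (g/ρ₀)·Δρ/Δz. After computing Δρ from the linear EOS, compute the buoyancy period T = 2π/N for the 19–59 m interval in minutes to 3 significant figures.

12.2 min

ΔT = -2.0 K, ΔS = -0.23 psu (deep − shallow).
Δρ/ρ₀ = −αΔT + βΔS = 4.80 × 10⁻⁴ − 1.771 × 10⁻⁴ = 3.029 × 10⁻⁴, so Δρ ≈ 0.3105 kg m⁻³.
N² = (g/ρ₀)·Δρ/Δz = g·(Δρ/ρ₀)/Δz = 9.8 × 3.029 × 10⁻⁴ / 40 = 7.4211 × 10⁻⁵ s⁻².
N = √(7.4211 × 10⁻⁵) = 8.6146 × 10⁻³ rad s⁻¹ → T = 2π/N = 729.36 s = 12.156 min ≈ 12.2 min.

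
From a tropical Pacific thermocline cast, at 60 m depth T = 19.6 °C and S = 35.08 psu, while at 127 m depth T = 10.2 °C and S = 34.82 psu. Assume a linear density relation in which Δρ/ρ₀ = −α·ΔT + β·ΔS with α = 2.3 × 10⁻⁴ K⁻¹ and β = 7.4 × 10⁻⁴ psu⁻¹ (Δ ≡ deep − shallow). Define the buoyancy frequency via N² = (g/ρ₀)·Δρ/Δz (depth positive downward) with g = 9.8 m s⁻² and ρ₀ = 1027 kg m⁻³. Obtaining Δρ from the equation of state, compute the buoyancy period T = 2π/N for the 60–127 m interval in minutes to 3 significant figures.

6.17 min

ΔT = -9.4 K, ΔS = -0.26 psu (deep − shallow).
Δρ/ρ₀ = −αΔT + βΔS = 2.162 × 10⁻³ − 1.924 × 10⁻⁴ = 1.9696 × 10⁻³, so Δρ ≈ 2.023 kg m⁻³.
N² = (g/ρ₀)·Δρ/Δz = g·(Δρ/ρ₀)/Δz = 9.8 × 1.9696 × 10⁻³ / 67 = 2.8809 × 10⁻⁴ s⁻².
N = √(2.8809 × 10⁻⁴) = 0.016973 rad s⁻¹ → T = 2π/N = 370.19 s = 6.1698 min ≈ 6.17 min.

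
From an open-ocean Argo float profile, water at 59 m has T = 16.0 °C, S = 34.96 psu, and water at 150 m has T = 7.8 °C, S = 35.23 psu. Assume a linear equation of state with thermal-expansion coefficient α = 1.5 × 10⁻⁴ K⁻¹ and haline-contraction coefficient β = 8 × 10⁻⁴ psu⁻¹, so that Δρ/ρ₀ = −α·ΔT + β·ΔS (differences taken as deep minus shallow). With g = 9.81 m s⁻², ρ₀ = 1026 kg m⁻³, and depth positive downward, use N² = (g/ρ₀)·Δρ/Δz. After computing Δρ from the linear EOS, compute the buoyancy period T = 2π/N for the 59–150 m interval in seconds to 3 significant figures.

503 s

ΔT = -8.2 K, ΔS = +0.27 psu (deep − shallow).
Δρ/ρ₀ = −αΔT + βΔS = 1.23 × 10⁻³ + 2.16 × 10⁻⁴ = 1.446 × 10⁻³, so Δρ ≈ 1.484 kg m⁻³.
N² = (g/ρ₀)·Δρ/Δz = g·(Δρ/ρ₀)/Δz = 9.81 × 1.446 × 10⁻³ / 91 = 1.5588 × 10⁻⁴ s⁻².
N = √(1.5588 × 10⁻⁴) = 0.012485 rad s⁻¹ → T = 2π/N = 503.26 s ≈ 503 s.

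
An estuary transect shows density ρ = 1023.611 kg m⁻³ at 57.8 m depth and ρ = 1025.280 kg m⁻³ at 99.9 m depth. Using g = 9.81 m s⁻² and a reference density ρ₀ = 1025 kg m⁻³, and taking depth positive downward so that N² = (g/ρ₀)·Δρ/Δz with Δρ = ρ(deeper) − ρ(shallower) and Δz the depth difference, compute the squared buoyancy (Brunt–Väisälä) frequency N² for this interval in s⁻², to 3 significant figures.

Δρ = 1025.280 − 1023.611 = 1.669 kg m⁻³ over Δz = 99.9 − 57.8 = 42.1 m.
N² = (9.81/1025) × (1.669/42.1) = 3.7942 × 10⁻⁴ s⁻² ≈ 3.79 × 10⁻⁴ s⁻².

3.79 × 10⁻⁴ s⁻²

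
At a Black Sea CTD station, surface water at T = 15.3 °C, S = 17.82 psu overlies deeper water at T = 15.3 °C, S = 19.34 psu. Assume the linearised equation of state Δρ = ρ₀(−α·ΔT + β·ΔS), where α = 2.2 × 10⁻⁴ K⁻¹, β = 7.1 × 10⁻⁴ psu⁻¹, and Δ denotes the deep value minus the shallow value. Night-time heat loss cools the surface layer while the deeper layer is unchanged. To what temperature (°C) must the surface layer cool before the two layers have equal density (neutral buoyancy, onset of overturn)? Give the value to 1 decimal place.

10.4 °C

Neutral buoyancy requires Δρ = 0, i.e. −α(T_deep − T_surf′) + β(S_deep − S_surf) = 0.
T_surf′ = T_deep − (β/α)·ΔS = 15.3 − (7.1 × 10⁻⁴/2.2 × 10⁻⁴)·(+1.52) = 10.395 °C.
Cooling required: 15.3 − (10.395) = 4.905 °C.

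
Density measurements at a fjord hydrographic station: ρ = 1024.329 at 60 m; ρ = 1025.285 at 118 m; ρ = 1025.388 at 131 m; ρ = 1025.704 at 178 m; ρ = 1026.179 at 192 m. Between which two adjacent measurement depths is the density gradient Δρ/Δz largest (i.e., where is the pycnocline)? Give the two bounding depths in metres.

Compute the density gradient over each adjacent pair:
  60–118 m: Δρ/Δz = 0.956/58 = 0.016 kg m⁻⁴
  118–131 m: Δρ/Δz = 0.103/13 = 7.9 × 10⁻³ kg m⁻⁴
  131–178 m: Δρ/Δz = 0.316/47 = 6.7 × 10⁻³ kg m⁻⁴
  178–192 m: Δρ/Δz = 0.475/14 = 0.034 kg m⁻⁴
The largest gradient is in the 178–192 m interval — the pycnocline.

178–192 m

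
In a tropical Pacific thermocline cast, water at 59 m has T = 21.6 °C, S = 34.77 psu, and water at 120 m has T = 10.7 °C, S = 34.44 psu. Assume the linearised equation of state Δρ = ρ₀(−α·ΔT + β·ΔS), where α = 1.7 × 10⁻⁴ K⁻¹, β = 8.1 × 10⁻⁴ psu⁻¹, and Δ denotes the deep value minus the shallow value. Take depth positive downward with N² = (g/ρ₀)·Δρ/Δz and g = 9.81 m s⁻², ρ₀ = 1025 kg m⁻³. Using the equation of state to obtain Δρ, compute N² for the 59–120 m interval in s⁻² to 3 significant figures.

ΔT = -10.9 K, ΔS = -0.33 psu (deep − shallow).
Δρ/ρ₀ = −αΔT + βΔS = 1.853 × 10⁻³ − 2.673 × 10⁻⁴ = 1.5857 × 10⁻³, so Δρ ≈ 1.625 kg m⁻³.
N² = (g/ρ₀)·Δρ/Δz = g·(Δρ/ρ₀)/Δz = 9.81 × 1.5857 × 10⁻³ / 61 = 2.5501 × 10⁻⁴ s⁻² ≈ 2.55 × 10⁻⁴ s⁻².

2.55 × 10⁻⁴ s⁻²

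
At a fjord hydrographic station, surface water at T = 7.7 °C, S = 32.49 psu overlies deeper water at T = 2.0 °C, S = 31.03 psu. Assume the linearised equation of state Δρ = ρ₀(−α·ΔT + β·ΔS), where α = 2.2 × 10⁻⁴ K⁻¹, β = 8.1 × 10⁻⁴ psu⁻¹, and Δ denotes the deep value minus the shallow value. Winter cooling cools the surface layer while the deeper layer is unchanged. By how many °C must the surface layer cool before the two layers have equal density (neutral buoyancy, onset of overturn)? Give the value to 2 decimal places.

Neutral buoyancy requires Δρ = 0, i.e. −α(T_deep − T_surf′) + β(S_deep − S_surf) = 0.
T_surf′ = T_deep − (β/α)·ΔS = 2.0 − (8.1 × 10⁻⁴/2.2 × 10⁻⁴)·(-1.46) = 7.3755 °C.
Cooling required: 7.7 − (7.3755) = 0.3245 °C.

0.32 °C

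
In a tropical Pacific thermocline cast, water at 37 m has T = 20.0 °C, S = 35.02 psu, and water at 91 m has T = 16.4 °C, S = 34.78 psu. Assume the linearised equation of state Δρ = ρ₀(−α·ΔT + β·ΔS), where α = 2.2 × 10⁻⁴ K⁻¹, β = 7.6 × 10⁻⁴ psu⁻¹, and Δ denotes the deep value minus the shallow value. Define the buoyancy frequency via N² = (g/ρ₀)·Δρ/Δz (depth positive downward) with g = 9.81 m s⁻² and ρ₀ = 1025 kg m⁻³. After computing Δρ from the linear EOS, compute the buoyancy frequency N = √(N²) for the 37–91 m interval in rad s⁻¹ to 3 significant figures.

ΔT = -3.6 K, ΔS = -0.24 psu (deep − shallow).
Δρ/ρ₀ = −αΔT + βΔS = 7.92 × 10⁻⁴ − 1.824 × 10⁻⁴ = 6.096 × 10⁻⁴, so Δρ ≈ 0.6248 kg m⁻³.
N² = (g/ρ₀)·Δρ/Δz = g·(Δρ/ρ₀)/Δz = 9.81 × 6.096 × 10⁻⁴ / 54 = 1.1074 × 10⁻⁴ s⁻².
N = √(1.1074 × 10⁻⁴) = 0.010523 rad s⁻¹ ≈ 0.0105 rad s⁻¹.

0.0105 rad s⁻¹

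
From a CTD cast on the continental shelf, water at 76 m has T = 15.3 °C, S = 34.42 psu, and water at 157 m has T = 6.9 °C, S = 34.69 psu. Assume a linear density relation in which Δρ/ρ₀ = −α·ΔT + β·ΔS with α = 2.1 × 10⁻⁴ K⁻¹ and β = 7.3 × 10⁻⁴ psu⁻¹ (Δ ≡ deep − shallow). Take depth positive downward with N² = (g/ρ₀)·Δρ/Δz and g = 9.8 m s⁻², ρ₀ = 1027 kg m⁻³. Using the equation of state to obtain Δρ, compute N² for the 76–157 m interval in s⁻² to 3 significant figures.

ΔT = -8.4 K, ΔS = +0.27 psu (deep − shallow).
Δρ/ρ₀ = −αΔT + βΔS = 1.764 × 10⁻³ + 1.971 × 10⁻⁴ = 1.9611 × 10⁻³, so Δρ ≈ 2.014 kg m⁻³.
N² = (g/ρ₀)·Δρ/Δz = g·(Δρ/ρ₀)/Δz = 9.8 × 1.9611 × 10⁻³ / 81 = 2.3727 × 10⁻⁴ s⁻² ≈ 2.37 × 10⁻⁴ s⁻².

2.37 × 10⁻⁴ s⁻²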